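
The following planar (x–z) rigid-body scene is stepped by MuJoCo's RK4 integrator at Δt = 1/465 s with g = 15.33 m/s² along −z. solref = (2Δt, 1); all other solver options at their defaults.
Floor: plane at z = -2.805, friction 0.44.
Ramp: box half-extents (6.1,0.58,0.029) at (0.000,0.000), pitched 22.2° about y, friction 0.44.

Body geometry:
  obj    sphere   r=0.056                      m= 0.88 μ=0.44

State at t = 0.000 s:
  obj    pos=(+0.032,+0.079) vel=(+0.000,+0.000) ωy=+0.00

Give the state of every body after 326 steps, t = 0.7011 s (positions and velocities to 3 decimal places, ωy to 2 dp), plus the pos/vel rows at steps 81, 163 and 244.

State at t = 0.7011 s:
  obj    pos=(+0.973,-0.305) vel=(+2.686,-1.096) ωy=+51.79

Key-timestep trajectory:
   step    t(s)  obj.x    obj.z    obj.vx   obj.vz 
     81  0.1742   +0.090  +0.055  +0.667  -0.272
    163  0.3505   +0.267  -0.017  +1.343  -0.548
    244  0.5247   +0.559  -0.136  +2.010  -0.820


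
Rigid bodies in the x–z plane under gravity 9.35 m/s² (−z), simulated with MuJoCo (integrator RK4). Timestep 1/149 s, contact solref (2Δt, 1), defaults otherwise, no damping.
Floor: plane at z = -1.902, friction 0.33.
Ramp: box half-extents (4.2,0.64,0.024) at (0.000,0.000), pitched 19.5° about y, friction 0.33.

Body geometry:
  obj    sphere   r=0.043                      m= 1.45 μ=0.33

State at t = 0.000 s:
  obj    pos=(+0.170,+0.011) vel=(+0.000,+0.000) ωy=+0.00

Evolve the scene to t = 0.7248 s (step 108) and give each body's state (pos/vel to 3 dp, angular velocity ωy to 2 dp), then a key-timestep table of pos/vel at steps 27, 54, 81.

State at t = 0.7248 s:
  obj    pos=(+0.722,-0.185) vel=(+1.523,-0.539) ωy=+37.57

Key-timestep trajectory:
   step    t(s)  obj.x    obj.z    obj.vx   obj.vz 
     27  0.1812   +0.205  -0.001  +0.381  -0.135
     54  0.3624   +0.308  -0.038  +0.762  -0.270
     81  0.5436   +0.481  -0.099  +1.142  -0.405


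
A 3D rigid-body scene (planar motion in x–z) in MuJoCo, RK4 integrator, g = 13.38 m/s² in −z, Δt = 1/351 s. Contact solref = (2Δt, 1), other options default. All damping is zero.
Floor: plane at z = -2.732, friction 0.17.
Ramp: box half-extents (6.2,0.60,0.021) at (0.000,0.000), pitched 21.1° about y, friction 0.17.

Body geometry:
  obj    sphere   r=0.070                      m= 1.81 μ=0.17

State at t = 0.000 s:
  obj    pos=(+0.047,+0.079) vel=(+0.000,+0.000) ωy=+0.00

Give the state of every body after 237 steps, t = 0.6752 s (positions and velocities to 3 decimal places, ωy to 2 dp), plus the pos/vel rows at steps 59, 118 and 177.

State at t = 0.6752 s:
  obj    pos=(+0.779,-0.203) vel=(+2.167,-0.836) ωy=+33.18

Key-timestep trajectory:
   step    t(s)  obj.x    obj.z    obj.vx   obj.vz 
     59  0.1681   +0.093  +0.062  +0.540  -0.208
    118  0.3362   +0.229  +0.009  +1.079  -0.416
    177  0.5043   +0.455  -0.078  +1.619  -0.625


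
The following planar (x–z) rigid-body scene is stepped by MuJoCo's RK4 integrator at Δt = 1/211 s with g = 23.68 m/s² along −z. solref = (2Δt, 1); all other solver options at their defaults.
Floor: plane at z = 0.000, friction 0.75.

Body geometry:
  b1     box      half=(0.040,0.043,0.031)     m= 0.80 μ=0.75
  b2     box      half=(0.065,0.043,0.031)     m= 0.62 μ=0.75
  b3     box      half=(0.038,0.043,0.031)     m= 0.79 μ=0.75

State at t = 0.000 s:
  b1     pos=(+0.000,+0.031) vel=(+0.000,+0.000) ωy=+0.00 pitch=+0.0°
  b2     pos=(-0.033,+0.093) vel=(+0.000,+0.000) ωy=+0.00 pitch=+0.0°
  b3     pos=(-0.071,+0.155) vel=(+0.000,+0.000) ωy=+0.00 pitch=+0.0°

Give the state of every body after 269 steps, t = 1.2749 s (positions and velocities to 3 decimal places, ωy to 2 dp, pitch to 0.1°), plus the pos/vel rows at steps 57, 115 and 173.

State at t = 1.2749 s:
  b1     pos=(+0.000,+0.031) vel=(+0.000,+0.000) ωy=+0.00 pitch=+0.0°
  b2     pos=(-0.093,+0.065) vel=(+0.000,+0.000) ωy=+0.00 pitch=-90.0°
  b3     pos=(-0.168,+0.038) vel=(+0.000,+0.000) ωy=+0.00 pitch=-90.0°

Key-timestep trajectory:
   step    t(s)  b1.x    b1.z    b1.vx   b1.vz   b2.x    b2.z    b2.vx   b2.vz   b3.x    b3.z    b3.vx   b3.vz 
     57  0.2701   +0.000  +0.031  +0.000  +0.000   -0.116  +0.072  -0.383  +0.033   -0.187  +0.047  -0.097  +0.026
    115  0.5450   +0.000  +0.031  +0.000  +0.000   -0.107  +0.070  +0.401  -0.140   -0.170  +0.039  +0.337  -0.236
    173  0.8199   +0.000  +0.031  +0.000  +0.000   -0.099  +0.067  -0.156  +0.105   -0.168  +0.038  +0.000  +0.000


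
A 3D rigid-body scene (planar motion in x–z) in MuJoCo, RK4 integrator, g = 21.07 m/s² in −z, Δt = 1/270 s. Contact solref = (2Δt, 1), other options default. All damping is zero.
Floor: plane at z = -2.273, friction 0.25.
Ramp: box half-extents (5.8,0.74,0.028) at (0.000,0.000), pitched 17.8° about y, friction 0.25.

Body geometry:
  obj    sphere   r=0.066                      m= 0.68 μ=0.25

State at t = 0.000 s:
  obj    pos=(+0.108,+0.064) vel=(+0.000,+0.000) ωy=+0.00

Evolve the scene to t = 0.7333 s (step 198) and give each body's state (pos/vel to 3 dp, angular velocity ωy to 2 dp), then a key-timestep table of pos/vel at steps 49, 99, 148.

State at t = 0.7333 s:
  obj    pos=(+1.286,-0.314) vel=(+3.212,-1.031) ωy=+51.11

Key-timestep trajectory:
   step    t(s)  obj.x    obj.z    obj.vx   obj.vz 
     49  0.1815   +0.180  +0.041  +0.795  -0.255
     99  0.3667   +0.403  -0.031  +1.606  -0.516
    148  0.5481   +0.766  -0.147  +2.401  -0.771


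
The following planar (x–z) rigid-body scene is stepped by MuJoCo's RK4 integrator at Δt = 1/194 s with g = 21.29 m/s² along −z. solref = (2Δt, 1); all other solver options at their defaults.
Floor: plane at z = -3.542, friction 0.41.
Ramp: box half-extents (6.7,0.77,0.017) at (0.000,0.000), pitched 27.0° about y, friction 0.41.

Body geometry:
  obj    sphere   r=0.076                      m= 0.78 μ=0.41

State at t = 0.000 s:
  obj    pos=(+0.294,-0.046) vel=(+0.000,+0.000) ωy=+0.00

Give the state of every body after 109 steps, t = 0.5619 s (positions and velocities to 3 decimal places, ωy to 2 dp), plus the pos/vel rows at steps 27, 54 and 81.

State at t = 0.5619 s:
  obj    pos=(+1.265,-0.540) vel=(+3.456,-1.761) ωy=+51.02

Key-timestep trajectory:
   step    t(s)  obj.x    obj.z    obj.vx   obj.vz 
     27  0.1392   +0.354  -0.076  +0.856  -0.436
     54  0.2784   +0.533  -0.167  +1.712  -0.873
     81  0.4175   +0.830  -0.319  +2.568  -1.309


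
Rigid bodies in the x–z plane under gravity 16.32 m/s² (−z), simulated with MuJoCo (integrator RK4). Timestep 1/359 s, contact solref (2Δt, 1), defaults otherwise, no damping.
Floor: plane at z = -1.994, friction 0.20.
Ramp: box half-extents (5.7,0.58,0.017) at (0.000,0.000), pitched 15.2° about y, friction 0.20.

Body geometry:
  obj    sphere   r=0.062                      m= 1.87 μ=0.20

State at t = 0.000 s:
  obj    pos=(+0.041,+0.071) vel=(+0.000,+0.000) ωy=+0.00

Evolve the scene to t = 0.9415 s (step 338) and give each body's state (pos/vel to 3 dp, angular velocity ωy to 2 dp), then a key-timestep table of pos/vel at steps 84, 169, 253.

State at t = 0.9415 s:
  obj    pos=(+1.348,-0.284) vel=(+2.777,-0.754) ωy=+46.41

Key-timestep trajectory:
   step    t(s)  obj.x    obj.z    obj.vx   obj.vz 
     84  0.2340   +0.122  +0.049  +0.690  -0.188
    169  0.4708   +0.368  -0.018  +1.389  -0.377
    253  0.7047   +0.773  -0.128  +2.079  -0.565


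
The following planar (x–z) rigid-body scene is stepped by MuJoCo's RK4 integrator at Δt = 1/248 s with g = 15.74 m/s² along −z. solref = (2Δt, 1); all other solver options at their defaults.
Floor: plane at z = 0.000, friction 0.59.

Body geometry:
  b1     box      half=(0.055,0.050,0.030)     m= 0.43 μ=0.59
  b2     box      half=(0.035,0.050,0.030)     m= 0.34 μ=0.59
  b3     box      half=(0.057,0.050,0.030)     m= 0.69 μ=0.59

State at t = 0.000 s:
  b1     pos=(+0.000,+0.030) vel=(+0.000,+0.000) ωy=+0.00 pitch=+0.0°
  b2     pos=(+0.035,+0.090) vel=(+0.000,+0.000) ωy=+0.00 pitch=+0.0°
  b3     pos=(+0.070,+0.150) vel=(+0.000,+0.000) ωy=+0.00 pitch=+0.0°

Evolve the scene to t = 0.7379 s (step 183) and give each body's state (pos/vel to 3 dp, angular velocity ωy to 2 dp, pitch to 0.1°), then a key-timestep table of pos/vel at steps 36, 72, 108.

State at t = 0.7379 s:
  b1     pos=(+0.000,+0.030) vel=(+0.000,+0.000) ωy=+0.00 pitch=+0.0°
  b2     pos=(+0.096,+0.035) vel=(+0.000,+0.000) ωy=+0.00 pitch=+90.0°
  b3     pos=(+0.267,+0.030) vel=(+0.000,+0.000) ωy=+0.00 pitch=+180.0°

Key-timestep trajectory:
   step    t(s)  b1.x    b1.z    b1.vx   b1.vz   b2.x    b2.z    b2.vx   b2.vz   b3.x    b3.z    b3.vx   b3.vz 
     36  0.1452   +0.000  +0.030  -0.001  +0.000   +0.039  +0.092  +0.064  +0.033   +0.081  +0.147  +0.176  -0.051
     72  0.2903   +0.000  +0.030  +0.000  +0.000   +0.067  +0.093  +0.383  -0.215   +0.137  +0.101  +0.558  -0.957
    108  0.4355   +0.000  +0.030  +0.000  +0.000   +0.096  +0.035  -0.001  +0.002   +0.220  +0.063  +0.521  -0.111


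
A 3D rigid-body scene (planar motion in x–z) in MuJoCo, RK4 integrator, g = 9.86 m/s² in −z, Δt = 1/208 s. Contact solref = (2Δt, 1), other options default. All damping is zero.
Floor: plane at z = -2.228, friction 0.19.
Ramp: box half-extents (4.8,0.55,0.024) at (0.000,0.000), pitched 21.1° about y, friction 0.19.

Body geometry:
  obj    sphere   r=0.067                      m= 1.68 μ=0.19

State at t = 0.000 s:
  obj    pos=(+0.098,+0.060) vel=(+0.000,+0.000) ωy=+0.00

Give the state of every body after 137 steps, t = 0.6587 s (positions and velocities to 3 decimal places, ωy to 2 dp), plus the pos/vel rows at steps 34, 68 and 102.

State at t = 0.6587 s:
  obj    pos=(+0.611,-0.138) vel=(+1.558,-0.601) ωy=+24.92

Key-timestep trajectory:
   step    t(s)  obj.x    obj.z    obj.vx   obj.vz 
     34  0.1635   +0.130  +0.048  +0.387  -0.149
     68  0.3269   +0.224  +0.011  +0.773  -0.298
    102  0.4904   +0.382  -0.050  +1.160  -0.448


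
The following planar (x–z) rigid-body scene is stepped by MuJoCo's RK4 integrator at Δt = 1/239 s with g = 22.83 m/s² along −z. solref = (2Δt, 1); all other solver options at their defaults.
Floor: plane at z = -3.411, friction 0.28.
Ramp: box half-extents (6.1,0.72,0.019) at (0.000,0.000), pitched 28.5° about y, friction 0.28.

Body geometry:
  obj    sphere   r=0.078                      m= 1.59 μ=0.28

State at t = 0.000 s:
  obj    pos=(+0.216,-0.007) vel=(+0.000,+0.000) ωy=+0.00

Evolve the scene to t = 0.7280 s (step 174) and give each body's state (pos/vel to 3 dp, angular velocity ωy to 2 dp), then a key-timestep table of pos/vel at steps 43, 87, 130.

State at t = 0.7280 s:
  obj    pos=(+2.029,-0.991) vel=(+4.979,-2.703) ωy=+72.61

Key-timestep trajectory:
   step    t(s)  obj.x    obj.z    obj.vx   obj.vz 
     43  0.1799   +0.327  -0.067  +1.231  -0.668
     87  0.3640   +0.669  -0.253  +2.490  -1.352
    130  0.5439   +1.228  -0.556  +3.720  -2.020


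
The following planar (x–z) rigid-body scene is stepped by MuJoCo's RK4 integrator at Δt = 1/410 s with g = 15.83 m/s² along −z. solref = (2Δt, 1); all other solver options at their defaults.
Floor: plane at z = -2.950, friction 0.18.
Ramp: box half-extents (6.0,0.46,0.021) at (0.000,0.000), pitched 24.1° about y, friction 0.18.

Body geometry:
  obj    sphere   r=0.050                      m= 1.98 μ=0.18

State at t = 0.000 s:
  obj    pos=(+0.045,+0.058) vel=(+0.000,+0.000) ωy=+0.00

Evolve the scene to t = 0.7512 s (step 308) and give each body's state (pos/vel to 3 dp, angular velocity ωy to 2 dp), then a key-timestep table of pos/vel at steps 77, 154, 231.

State at t = 0.7512 s:
  obj    pos=(+1.234,-0.474) vel=(+3.166,-1.416) ωy=+69.36

Key-timestep trajectory:
   step    t(s)  obj.x    obj.z    obj.vx   obj.vz 
     77  0.1878   +0.119  +0.024  +0.792  -0.354
    154  0.3756   +0.342  -0.075  +1.583  -0.708
    231  0.5634   +0.714  -0.242  +2.375  -1.062


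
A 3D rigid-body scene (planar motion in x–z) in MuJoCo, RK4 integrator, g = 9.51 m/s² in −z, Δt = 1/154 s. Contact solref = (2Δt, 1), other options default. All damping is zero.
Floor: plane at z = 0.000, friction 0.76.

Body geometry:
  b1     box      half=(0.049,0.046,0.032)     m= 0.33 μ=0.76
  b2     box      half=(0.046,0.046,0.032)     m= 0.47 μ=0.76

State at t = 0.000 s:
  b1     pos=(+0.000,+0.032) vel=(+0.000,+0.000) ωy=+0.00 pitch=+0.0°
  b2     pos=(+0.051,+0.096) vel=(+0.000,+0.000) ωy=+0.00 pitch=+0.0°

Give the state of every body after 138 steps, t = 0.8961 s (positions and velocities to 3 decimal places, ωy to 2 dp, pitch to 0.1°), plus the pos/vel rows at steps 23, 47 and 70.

State at t = 0.8961 s:
  b1     pos=(+0.000,+0.032) vel=(+0.000,+0.000) ωy=+0.00 pitch=+0.0°
  b2     pos=(+0.092,+0.046) vel=(+0.000,+0.000) ωy=+0.00 pitch=+90.0°

Key-timestep trajectory:
   step    t(s)  b1.x    b1.z    b1.vx   b1.vz   b2.x    b2.z    b2.vx   b2.vz 
     23  0.1494   +0.000  +0.032  +0.000  +0.000   +0.055  +0.095  +0.072  -0.014
     47  0.3052   +0.000  +0.032  +0.000  +0.000   +0.081  +0.072  +0.229  -0.534
     70  0.4545   +0.000  +0.032  +0.000  +0.000   +0.094  +0.047  -0.135  -0.083


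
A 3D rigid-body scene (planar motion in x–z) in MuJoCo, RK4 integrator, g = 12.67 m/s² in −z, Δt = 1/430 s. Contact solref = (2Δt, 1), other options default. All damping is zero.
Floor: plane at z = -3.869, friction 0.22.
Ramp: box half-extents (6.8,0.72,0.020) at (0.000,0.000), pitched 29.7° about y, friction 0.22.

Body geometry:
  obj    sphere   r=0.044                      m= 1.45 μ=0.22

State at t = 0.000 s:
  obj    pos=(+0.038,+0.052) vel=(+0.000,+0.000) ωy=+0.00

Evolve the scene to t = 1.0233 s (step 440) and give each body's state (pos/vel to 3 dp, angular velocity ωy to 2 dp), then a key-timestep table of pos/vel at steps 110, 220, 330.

State at t = 1.0233 s:
  obj    pos=(+2.077,-1.111) vel=(+3.986,-2.273) ωy=+104.26

Key-timestep trajectory:
   step    t(s)  obj.x    obj.z    obj.vx   obj.vz 
    110  0.2558   +0.165  -0.021  +0.997  -0.568
    220  0.5116   +0.548  -0.239  +1.993  -1.137
    330  0.7674   +1.185  -0.602  +2.989  -1.705


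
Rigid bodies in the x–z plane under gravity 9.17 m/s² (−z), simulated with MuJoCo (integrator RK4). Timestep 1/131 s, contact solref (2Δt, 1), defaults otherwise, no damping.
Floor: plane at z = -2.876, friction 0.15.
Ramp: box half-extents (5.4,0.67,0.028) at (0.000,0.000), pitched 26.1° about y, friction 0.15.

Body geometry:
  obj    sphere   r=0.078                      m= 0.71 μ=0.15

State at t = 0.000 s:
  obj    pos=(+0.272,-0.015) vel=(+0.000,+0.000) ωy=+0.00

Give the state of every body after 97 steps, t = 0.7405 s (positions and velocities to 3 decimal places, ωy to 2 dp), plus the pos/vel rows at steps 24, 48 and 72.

State at t = 0.7405 s:
  obj    pos=(+0.982,-0.363) vel=(+1.917,-0.939) ωy=+27.34

Key-timestep trajectory:
   step    t(s)  obj.x    obj.z    obj.vx   obj.vz 
     24  0.1832   +0.315  -0.037  +0.475  -0.232
     48  0.3664   +0.446  -0.100  +0.949  -0.465
     72  0.5496   +0.663  -0.207  +1.423  -0.697


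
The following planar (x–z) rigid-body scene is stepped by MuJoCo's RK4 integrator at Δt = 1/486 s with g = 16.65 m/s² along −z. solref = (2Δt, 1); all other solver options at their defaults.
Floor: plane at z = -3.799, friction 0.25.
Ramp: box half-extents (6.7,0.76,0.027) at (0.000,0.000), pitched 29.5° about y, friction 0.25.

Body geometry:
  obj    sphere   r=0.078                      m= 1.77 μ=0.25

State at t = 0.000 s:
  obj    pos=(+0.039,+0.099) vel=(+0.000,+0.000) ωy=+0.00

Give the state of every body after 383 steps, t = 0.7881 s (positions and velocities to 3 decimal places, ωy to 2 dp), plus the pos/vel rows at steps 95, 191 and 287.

State at t = 0.7881 s:
  obj    pos=(+1.622,-0.797) vel=(+4.017,-2.273) ωy=+59.16

Key-timestep trajectory:
   step    t(s)  obj.x    obj.z    obj.vx   obj.vz 
     95  0.1955   +0.136  +0.044  +0.997  -0.564
    191  0.3930   +0.433  -0.124  +2.003  -1.133
    287  0.5905   +0.928  -0.404  +3.010  -1.703


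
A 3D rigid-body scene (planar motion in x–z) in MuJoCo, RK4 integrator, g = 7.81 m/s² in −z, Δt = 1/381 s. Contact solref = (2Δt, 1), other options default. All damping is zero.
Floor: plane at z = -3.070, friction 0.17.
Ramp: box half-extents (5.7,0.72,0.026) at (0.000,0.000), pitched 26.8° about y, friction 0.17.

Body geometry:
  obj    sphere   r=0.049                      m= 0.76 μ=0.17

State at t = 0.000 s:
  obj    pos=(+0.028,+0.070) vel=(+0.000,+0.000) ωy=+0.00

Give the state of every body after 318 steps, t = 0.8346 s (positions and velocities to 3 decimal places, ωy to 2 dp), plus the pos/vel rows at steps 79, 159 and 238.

State at t = 0.8346 s:
  obj    pos=(+0.810,-0.325) vel=(+1.874,-0.947) ωy=+42.84

Key-timestep trajectory:
   step    t(s)  obj.x    obj.z    obj.vx   obj.vz 
     79  0.2073   +0.076  +0.046  +0.466  -0.235
    159  0.4173   +0.224  -0.029  +0.937  -0.473
    238  0.6247   +0.466  -0.151  +1.403  -0.708


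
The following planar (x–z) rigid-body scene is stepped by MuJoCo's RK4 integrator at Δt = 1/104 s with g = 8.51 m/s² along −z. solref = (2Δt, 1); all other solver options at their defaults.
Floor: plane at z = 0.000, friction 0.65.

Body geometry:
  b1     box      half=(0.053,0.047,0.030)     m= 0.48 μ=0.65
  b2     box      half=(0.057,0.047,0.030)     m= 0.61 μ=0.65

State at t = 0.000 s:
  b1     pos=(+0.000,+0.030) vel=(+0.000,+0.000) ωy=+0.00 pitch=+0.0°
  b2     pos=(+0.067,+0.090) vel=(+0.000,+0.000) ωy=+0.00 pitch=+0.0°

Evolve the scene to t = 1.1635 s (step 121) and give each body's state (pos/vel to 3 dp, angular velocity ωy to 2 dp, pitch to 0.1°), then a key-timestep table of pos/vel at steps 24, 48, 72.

State at t = 1.1635 s:
  b1     pos=(+0.000,+0.030) vel=(+0.000,+0.000) ωy=+0.00 pitch=+0.0°
  b2     pos=(+0.123,+0.057) vel=(+0.000,+0.000) ωy=+0.00 pitch=+90.0°

Key-timestep trajectory:
   step    t(s)  b1.x    b1.z    b1.vx   b1.vz   b2.x    b2.z    b2.vx   b2.vz 
     24  0.2308   +0.000  +0.030  +0.000  +0.000   +0.101  +0.062  +0.284  +0.033
     48  0.4615   +0.000  +0.030  +0.000  +0.000   +0.141  +0.063  -0.003  -0.001
     72  0.6923   +0.000  +0.030  +0.000  +0.000   +0.118  +0.059  +0.025  -0.002


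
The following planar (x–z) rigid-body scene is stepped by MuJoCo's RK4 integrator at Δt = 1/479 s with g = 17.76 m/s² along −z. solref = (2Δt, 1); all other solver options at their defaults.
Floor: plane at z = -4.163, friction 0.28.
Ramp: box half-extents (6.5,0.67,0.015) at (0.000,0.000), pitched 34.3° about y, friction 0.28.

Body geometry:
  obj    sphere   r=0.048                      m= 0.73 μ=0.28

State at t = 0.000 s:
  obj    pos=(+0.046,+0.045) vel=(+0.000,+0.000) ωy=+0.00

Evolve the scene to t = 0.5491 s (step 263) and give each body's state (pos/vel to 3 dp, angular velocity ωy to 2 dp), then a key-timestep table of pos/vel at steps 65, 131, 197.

State at t = 0.5491 s:
  obj    pos=(+0.936,-0.562) vel=(+3.243,-2.212) ωy=+81.76

Key-timestep trajectory:
   step    t(s)  obj.x    obj.z    obj.vx   obj.vz 
     65  0.1357   +0.100  +0.008  +0.802  -0.547
    131  0.2735   +0.267  -0.106  +1.615  -1.102
    197  0.4113   +0.546  -0.296  +2.429  -1.657


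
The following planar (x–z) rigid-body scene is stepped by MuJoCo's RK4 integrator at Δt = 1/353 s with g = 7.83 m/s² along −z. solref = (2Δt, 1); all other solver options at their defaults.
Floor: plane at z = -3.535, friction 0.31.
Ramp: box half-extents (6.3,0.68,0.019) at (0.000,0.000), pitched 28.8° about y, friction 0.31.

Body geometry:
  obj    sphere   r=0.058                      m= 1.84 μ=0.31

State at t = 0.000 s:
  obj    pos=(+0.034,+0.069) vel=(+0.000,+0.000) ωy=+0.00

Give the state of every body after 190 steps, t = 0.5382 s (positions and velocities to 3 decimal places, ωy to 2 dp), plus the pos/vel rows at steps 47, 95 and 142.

State at t = 0.5382 s:
  obj    pos=(+0.376,-0.119) vel=(+1.271,-0.699) ωy=+25.00

Key-timestep trajectory:
   step    t(s)  obj.x    obj.z    obj.vx   obj.vz 
     47  0.1331   +0.055  +0.058  +0.314  -0.173
     95  0.2691   +0.120  +0.022  +0.636  -0.349
    142  0.4023   +0.225  -0.036  +0.950  -0.522


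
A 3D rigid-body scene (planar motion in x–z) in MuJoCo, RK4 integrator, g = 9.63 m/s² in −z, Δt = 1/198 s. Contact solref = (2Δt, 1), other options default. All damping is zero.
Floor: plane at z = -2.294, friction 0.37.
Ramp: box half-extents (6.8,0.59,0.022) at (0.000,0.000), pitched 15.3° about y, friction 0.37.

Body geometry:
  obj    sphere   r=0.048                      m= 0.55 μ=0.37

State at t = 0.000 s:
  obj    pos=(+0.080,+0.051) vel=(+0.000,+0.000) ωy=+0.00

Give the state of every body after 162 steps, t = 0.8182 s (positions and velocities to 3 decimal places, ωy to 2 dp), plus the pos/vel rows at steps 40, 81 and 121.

State at t = 0.8182 s:
  obj    pos=(+0.666,-0.110) vel=(+1.432,-0.392) ωy=+30.93

Key-timestep trajectory:
   step    t(s)  obj.x    obj.z    obj.vx   obj.vz 
     40  0.2020   +0.116  +0.041  +0.354  -0.097
     81  0.4091   +0.226  +0.011  +0.716  -0.196
    121  0.6111   +0.407  -0.039  +1.070  -0.293


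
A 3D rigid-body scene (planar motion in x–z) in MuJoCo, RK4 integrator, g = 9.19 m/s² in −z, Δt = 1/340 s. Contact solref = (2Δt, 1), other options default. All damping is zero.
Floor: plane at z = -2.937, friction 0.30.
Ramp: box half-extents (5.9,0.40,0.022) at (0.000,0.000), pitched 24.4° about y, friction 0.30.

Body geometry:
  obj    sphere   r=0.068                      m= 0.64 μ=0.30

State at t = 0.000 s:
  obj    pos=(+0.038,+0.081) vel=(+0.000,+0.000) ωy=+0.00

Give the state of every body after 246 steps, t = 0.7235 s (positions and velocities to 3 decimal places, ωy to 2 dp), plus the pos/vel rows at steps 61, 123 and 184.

State at t = 0.7235 s:
  obj    pos=(+0.685,-0.212) vel=(+1.787,-0.811) ωy=+28.85

Key-timestep trajectory:
   step    t(s)  obj.x    obj.z    obj.vx   obj.vz 
     61  0.1794   +0.078  +0.063  +0.443  -0.201
    123  0.3618   +0.200  +0.008  +0.893  -0.405
    184  0.5412   +0.400  -0.083  +1.337  -0.606


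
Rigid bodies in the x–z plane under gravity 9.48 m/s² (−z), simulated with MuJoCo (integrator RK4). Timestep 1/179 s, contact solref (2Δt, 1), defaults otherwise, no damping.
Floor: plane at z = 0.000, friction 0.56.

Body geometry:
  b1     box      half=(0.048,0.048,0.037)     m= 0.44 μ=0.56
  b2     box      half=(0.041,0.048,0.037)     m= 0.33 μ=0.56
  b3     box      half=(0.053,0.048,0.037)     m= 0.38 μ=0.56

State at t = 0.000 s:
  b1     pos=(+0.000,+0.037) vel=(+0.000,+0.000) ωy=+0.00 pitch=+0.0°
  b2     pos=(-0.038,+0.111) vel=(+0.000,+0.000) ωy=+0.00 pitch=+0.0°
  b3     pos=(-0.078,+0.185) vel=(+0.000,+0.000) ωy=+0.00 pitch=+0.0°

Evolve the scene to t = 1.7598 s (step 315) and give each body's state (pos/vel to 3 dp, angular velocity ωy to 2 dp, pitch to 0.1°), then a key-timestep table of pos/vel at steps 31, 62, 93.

State at t = 1.7598 s:
  b1     pos=(+0.000,+0.037) vel=(+0.000,+0.000) ωy=+0.00 pitch=+0.0°
  b2     pos=(-0.093,+0.041) vel=(+0.000,+0.000) ωy=+0.00 pitch=-90.0°
  b3     pos=(-0.293,+0.037) vel=(+0.000,+0.000) ωy=+0.00 pitch=+180.0°

Key-timestep trajectory:
   step    t(s)  b1.x    b1.z    b1.vx   b1.vz   b2.x    b2.z    b2.vx   b2.vz   b3.x    b3.z    b3.vx   b3.vz 
     31  0.1732   +0.000  +0.037  +0.001  +0.000   -0.046  +0.112  -0.114  +0.006   -0.101  +0.176  -0.308  -0.161
     62  0.3464   +0.000  +0.037  +0.000  +0.000   -0.086  +0.082  -0.302  -0.684   -0.181  +0.062  -0.544  -1.173
     93  0.5196   +0.000  +0.037  +0.000  +0.000   -0.093  +0.041  +0.005  +0.005   -0.259  +0.061  -0.423  -0.146


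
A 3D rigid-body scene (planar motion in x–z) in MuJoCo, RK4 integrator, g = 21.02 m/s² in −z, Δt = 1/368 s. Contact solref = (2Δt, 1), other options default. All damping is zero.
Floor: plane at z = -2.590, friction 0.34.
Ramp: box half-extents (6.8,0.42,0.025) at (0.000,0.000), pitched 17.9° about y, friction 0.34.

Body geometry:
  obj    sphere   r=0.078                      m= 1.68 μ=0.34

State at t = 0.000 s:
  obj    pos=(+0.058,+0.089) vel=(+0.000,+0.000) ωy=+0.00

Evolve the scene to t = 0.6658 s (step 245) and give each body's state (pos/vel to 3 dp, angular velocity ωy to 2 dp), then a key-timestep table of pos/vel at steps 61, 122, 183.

State at t = 0.6658 s:
  obj    pos=(+1.031,-0.225) vel=(+2.924,-0.944) ωy=+39.38

Key-timestep trajectory:
   step    t(s)  obj.x    obj.z    obj.vx   obj.vz 
     61  0.1658   +0.118  +0.070  +0.728  -0.235
    122  0.3315   +0.300  +0.011  +1.456  -0.470
    183  0.4973   +0.601  -0.086  +2.184  -0.705


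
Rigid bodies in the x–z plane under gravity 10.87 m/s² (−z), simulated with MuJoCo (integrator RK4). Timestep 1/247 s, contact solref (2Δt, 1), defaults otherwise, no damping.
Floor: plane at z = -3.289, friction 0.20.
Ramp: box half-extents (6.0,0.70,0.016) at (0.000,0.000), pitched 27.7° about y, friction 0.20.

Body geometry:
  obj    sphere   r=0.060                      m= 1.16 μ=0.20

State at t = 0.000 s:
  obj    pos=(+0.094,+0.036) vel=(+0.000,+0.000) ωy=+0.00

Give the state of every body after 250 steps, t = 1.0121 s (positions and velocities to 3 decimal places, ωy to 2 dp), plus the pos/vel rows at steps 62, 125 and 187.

State at t = 1.0121 s:
  obj    pos=(+1.731,-0.823) vel=(+3.235,-1.698) ωy=+60.87

Key-timestep trajectory:
   step    t(s)  obj.x    obj.z    obj.vx   obj.vz 
     62  0.2510   +0.195  -0.016  +0.802  -0.421
    125  0.5061   +0.504  -0.179  +1.617  -0.849
    187  0.7571   +1.010  -0.445  +2.419  -1.270


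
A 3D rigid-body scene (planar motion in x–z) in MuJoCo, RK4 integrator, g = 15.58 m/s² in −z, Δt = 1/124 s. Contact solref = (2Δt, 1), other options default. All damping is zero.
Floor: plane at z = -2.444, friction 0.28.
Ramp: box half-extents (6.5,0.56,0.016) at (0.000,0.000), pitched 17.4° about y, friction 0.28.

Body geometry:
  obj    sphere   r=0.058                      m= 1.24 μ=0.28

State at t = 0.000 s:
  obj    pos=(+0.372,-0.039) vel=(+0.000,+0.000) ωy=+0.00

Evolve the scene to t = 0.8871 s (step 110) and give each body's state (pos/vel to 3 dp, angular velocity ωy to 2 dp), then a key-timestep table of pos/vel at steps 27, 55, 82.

State at t = 0.8871 s:
  obj    pos=(+1.622,-0.431) vel=(+2.817,-0.883) ωy=+50.88

Key-timestep trajectory:
   step    t(s)  obj.x    obj.z    obj.vx   obj.vz 
     27  0.2177   +0.447  -0.063  +0.692  -0.217
     55  0.4435   +0.684  -0.137  +1.409  -0.441
     82  0.6613   +1.066  -0.257  +2.100  -0.658


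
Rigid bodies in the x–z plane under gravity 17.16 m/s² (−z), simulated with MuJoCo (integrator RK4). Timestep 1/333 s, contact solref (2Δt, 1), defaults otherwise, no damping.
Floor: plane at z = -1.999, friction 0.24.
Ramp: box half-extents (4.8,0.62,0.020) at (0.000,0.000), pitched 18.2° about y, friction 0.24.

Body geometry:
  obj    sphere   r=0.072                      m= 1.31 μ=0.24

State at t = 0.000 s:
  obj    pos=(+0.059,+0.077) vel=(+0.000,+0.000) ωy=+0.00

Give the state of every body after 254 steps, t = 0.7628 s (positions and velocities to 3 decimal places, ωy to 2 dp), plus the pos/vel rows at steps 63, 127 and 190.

State at t = 0.7628 s:
  obj    pos=(+1.117,-0.270) vel=(+2.774,-0.912) ωy=+40.55

Key-timestep trajectory:
   step    t(s)  obj.x    obj.z    obj.vx   obj.vz 
     63  0.1892   +0.124  +0.056  +0.688  -0.226
    127  0.3814   +0.324  -0.010  +1.387  -0.456
    190  0.5706   +0.651  -0.117  +2.075  -0.682


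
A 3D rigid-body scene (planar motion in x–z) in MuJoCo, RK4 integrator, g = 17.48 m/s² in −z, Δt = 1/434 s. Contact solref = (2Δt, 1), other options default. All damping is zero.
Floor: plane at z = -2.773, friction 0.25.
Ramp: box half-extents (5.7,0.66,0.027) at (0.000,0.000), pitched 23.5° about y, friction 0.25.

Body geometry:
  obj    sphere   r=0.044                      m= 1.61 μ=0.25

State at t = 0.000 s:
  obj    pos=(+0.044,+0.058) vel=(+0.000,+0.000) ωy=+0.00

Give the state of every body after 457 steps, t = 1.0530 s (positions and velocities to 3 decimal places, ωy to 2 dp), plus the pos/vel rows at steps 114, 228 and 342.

State at t = 1.0530 s:
  obj    pos=(+2.575,-1.042) vel=(+4.808,-2.090) ωy=+119.14

Key-timestep trajectory:
   step    t(s)  obj.x    obj.z    obj.vx   obj.vz 
    114  0.2627   +0.202  -0.010  +1.199  -0.522
    228  0.5253   +0.674  -0.216  +2.399  -1.043
    342  0.7880   +1.462  -0.558  +3.598  -1.564


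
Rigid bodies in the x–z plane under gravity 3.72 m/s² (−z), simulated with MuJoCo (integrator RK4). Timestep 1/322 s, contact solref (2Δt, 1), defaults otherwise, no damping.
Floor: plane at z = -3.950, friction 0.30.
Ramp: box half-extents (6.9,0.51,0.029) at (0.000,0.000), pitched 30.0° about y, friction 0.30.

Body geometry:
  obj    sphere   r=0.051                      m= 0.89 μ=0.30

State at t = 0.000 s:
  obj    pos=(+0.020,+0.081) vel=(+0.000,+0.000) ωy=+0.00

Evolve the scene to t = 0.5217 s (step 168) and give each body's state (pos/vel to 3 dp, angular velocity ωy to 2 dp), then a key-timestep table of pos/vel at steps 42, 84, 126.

State at t = 0.5217 s:
  obj    pos=(+0.177,-0.010) vel=(+0.600,-0.347) ωy=+13.59

Key-timestep trajectory:
   step    t(s)  obj.x    obj.z    obj.vx   obj.vz 
     42  0.1304   +0.030  +0.075  +0.150  -0.087
     84  0.2609   +0.059  +0.058  +0.300  -0.173
    126  0.3913   +0.108  +0.030  +0.450  -0.260


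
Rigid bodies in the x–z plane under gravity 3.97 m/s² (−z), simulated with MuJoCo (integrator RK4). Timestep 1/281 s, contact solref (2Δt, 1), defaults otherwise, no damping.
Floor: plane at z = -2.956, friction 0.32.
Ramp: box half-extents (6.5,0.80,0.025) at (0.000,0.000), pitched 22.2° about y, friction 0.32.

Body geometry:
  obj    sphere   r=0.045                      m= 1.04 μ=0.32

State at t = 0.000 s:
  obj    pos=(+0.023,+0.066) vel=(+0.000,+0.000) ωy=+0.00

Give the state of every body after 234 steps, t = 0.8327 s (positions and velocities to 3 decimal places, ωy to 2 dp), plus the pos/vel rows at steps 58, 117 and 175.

State at t = 0.8327 s:
  obj    pos=(+0.367,-0.074) vel=(+0.826,-0.337) ωy=+19.82

Key-timestep trajectory:
   step    t(s)  obj.x    obj.z    obj.vx   obj.vz 
     58  0.2064   +0.044  +0.058  +0.205  -0.084
    117  0.4164   +0.109  +0.031  +0.413  -0.169
    175  0.6228   +0.215  -0.012  +0.618  -0.252


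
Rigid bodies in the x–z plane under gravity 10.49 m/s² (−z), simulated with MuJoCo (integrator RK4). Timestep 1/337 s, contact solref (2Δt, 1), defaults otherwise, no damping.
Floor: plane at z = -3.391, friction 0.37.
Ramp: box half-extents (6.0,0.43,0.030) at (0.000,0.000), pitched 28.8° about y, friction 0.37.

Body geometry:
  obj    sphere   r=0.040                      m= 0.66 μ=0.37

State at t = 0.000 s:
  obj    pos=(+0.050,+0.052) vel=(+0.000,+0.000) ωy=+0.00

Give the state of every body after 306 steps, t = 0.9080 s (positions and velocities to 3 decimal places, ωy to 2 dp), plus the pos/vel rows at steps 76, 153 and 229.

State at t = 0.9080 s:
  obj    pos=(+1.354,-0.665) vel=(+2.872,-1.579) ωy=+81.93

Key-timestep trajectory:
   step    t(s)  obj.x    obj.z    obj.vx   obj.vz 
     76  0.2255   +0.131  +0.008  +0.713  -0.392
    153  0.4540   +0.376  -0.127  +1.436  -0.790
    229  0.6795   +0.781  -0.349  +2.150  -1.182


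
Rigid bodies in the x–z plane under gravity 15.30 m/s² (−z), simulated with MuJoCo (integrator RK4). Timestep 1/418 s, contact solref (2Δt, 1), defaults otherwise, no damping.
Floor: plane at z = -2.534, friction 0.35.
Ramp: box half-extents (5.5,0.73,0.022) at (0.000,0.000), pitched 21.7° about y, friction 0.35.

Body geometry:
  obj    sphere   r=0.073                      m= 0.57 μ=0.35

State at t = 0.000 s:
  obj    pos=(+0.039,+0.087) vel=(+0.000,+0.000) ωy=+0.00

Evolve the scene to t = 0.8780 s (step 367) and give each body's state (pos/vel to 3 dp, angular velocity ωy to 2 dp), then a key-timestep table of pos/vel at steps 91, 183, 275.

State at t = 0.8780 s:
  obj    pos=(+1.486,-0.489) vel=(+3.296,-1.312) ωy=+48.60

Key-timestep trajectory:
   step    t(s)  obj.x    obj.z    obj.vx   obj.vz 
     91  0.2177   +0.128  +0.051  +0.817  -0.325
    183  0.4378   +0.399  -0.056  +1.644  -0.654
    275  0.6579   +0.852  -0.237  +2.470  -0.983


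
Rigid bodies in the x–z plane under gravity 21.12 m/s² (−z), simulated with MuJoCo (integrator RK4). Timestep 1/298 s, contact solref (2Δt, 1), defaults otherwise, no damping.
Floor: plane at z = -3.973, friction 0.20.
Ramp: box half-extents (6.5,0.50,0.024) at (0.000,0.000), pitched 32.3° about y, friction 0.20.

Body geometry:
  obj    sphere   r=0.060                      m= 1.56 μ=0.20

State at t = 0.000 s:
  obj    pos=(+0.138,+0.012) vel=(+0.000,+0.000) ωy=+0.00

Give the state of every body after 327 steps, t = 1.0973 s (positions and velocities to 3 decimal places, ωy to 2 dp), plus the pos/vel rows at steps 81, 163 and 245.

State at t = 1.0973 s:
  obj    pos=(+4.241,-2.582) vel=(+7.477,-4.727) ωy=+147.40

Key-timestep trajectory:
   step    t(s)  obj.x    obj.z    obj.vx   obj.vz 
     81  0.2718   +0.390  -0.147  +1.853  -1.171
    163  0.5470   +1.158  -0.632  +3.727  -2.356
    245  0.8221   +2.441  -1.444  +5.602  -3.542


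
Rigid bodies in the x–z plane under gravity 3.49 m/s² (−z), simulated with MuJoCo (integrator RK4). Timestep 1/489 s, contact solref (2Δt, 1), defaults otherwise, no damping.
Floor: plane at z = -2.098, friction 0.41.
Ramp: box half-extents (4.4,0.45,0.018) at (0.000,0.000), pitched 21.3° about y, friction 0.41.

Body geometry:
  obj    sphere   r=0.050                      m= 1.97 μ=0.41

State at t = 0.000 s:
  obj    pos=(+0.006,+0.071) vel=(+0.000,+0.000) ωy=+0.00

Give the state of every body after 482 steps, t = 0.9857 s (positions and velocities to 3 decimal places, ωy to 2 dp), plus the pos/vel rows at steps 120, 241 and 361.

State at t = 0.9857 s:
  obj    pos=(+0.416,-0.089) vel=(+0.832,-0.324) ωy=+17.85

Key-timestep trajectory:
   step    t(s)  obj.x    obj.z    obj.vx   obj.vz 
    120  0.2454   +0.031  +0.061  +0.207  -0.081
    241  0.4928   +0.108  +0.031  +0.416  -0.162
    361  0.7382   +0.236  -0.019  +0.623  -0.243


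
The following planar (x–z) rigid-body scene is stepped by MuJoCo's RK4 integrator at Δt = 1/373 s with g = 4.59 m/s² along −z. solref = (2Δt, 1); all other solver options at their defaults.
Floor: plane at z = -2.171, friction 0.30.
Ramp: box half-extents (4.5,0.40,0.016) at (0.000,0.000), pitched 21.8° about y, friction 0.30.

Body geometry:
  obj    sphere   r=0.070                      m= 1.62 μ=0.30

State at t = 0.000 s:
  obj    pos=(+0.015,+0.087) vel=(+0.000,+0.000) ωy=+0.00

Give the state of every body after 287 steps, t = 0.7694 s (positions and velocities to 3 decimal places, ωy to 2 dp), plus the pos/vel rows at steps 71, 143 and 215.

State at t = 0.7694 s:
  obj    pos=(+0.350,-0.047) vel=(+0.870,-0.348) ωy=+13.38

Key-timestep trajectory:
   step    t(s)  obj.x    obj.z    obj.vx   obj.vz 
     71  0.1903   +0.035  +0.078  +0.215  -0.086
    143  0.3834   +0.098  +0.053  +0.433  -0.173
    215  0.5764   +0.203  +0.012  +0.652  -0.261


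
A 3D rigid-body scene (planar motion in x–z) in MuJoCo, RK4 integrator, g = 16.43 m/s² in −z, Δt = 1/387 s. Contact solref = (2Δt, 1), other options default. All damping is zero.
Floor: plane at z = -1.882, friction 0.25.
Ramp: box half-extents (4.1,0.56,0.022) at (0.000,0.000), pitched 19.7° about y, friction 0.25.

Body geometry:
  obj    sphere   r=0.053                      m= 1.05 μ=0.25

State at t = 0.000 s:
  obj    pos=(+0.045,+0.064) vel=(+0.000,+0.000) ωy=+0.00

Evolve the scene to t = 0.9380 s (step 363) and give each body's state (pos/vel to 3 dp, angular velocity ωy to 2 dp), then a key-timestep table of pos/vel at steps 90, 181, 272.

State at t = 0.9380 s:
  obj    pos=(+1.683,-0.523) vel=(+3.494,-1.251) ωy=+70.01

Key-timestep trajectory:
   step    t(s)  obj.x    obj.z    obj.vx   obj.vz 
     90  0.2326   +0.146  +0.028  +0.866  -0.310
    181  0.4677   +0.452  -0.082  +1.742  -0.624
    272  0.7028   +0.965  -0.266  +2.618  -0.937


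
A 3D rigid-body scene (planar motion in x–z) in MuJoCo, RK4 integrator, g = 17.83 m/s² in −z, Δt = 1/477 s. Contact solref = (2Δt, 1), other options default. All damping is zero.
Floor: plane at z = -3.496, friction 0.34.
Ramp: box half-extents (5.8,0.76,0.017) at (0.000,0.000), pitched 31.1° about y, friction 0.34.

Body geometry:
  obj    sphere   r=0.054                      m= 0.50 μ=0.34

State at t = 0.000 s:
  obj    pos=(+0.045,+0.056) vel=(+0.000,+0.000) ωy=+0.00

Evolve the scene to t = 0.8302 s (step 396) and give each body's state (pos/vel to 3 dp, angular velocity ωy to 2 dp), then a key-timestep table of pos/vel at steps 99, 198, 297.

State at t = 0.8302 s:
  obj    pos=(+1.986,-1.115) vel=(+4.676,-2.821) ωy=+101.13

Key-timestep trajectory:
   step    t(s)  obj.x    obj.z    obj.vx   obj.vz 
     99  0.2075   +0.166  -0.017  +1.169  -0.705
    198  0.4151   +0.530  -0.237  +2.338  -1.411
    297  0.6226   +1.137  -0.603  +3.507  -2.116


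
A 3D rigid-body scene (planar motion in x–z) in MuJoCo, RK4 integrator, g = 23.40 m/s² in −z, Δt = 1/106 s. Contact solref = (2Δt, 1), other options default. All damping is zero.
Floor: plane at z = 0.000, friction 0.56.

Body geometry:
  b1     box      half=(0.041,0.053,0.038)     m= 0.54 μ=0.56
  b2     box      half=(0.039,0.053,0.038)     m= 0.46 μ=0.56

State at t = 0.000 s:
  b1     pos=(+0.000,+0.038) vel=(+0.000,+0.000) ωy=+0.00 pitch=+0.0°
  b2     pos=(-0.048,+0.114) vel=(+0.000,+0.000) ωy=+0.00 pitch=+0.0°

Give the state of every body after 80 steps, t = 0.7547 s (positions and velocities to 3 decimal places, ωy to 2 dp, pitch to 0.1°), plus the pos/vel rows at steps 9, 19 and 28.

State at t = 0.7547 s:
  b1     pos=(+0.000,+0.038) vel=(+0.000,+0.000) ωy=+0.00 pitch=+0.0°
  b2     pos=(-0.095,+0.039) vel=(+0.000,+0.000) ωy=+0.00 pitch=-90.0°

Key-timestep trajectory:
   step    t(s)  b1.x    b1.z    b1.vx   b1.vz   b2.x    b2.z    b2.vx   b2.vz 
      9  0.0849   +0.000  +0.038  +0.001  +0.005   -0.059  +0.110  -0.287  -0.120
     19  0.1792   +0.000  +0.038  +0.000  +0.000   -0.097  +0.034  -0.354  -1.437
     28  0.2642   +0.000  +0.038  +0.000  +0.000   -0.095  +0.037  +0.022  +0.062


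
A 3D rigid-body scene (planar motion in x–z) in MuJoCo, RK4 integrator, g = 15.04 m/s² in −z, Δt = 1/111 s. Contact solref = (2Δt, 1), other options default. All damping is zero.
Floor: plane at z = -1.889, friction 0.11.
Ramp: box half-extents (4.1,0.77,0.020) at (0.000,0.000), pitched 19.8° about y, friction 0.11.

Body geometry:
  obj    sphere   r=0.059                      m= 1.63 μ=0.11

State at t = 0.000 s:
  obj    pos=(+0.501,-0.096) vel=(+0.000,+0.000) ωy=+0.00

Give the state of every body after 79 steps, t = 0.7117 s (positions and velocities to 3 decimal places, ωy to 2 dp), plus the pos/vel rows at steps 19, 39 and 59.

State at t = 0.7117 s:
  obj    pos=(+1.368,-0.409) vel=(+2.437,-0.877) ωy=+43.86

Key-timestep trajectory:
   step    t(s)  obj.x    obj.z    obj.vx   obj.vz 
     19  0.1712   +0.551  -0.114  +0.587  -0.211
     39  0.3514   +0.712  -0.173  +1.203  -0.433
     59  0.5315   +0.985  -0.271  +1.820  -0.655


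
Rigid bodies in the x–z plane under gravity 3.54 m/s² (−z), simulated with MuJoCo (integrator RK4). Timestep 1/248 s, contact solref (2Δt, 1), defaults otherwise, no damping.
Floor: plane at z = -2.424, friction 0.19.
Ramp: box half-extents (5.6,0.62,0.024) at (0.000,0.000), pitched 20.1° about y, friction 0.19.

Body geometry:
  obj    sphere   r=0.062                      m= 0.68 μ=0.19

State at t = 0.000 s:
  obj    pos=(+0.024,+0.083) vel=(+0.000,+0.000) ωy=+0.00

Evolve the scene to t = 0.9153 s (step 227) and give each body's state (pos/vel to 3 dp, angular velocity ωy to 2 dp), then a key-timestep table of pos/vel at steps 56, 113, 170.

State at t = 0.9153 s:
  obj    pos=(+0.366,-0.042) vel=(+0.747,-0.273) ωy=+12.83

Key-timestep trajectory:
   step    t(s)  obj.x    obj.z    obj.vx   obj.vz 
     56  0.2258   +0.045  +0.075  +0.184  -0.067
    113  0.4556   +0.109  +0.052  +0.372  -0.136
    170  0.6855   +0.216  +0.013  +0.559  -0.205
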